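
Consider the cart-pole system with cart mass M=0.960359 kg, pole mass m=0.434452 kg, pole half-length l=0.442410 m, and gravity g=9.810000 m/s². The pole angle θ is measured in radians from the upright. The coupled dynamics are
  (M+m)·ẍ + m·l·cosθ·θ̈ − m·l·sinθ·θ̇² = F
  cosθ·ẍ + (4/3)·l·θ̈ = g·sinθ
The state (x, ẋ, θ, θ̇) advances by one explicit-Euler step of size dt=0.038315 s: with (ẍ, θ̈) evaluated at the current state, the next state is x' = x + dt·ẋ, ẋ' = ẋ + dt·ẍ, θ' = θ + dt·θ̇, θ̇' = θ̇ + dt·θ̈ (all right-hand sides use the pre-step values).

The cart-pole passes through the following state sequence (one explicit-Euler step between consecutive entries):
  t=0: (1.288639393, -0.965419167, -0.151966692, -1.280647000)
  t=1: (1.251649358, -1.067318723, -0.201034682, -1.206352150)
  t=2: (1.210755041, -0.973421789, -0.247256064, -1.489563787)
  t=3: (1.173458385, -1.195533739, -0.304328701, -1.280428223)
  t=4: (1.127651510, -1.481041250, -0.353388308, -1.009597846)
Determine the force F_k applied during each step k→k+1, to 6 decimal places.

F_0 = -3.293407 N
F_1 = 2.081949 N
F_2 = -6.964125 N
F_3 = -9.002946 N

step 0→1:
  ẍ = (ẋ'−ẋ)/dt = (-1.067318723−-0.965419167)/0.038315 = -2.659521
  θ̈ = (θ̇'−θ̇)/dt = (-1.206352150−-1.280647000)/0.038315 = 1.939054
  sinθ=-0.151382, cosθ=0.988475
  F = (M+m)·ẍ + m·l·cosθ·θ̈ − m·l·sinθ·θ̇² = -3.709529 + 0.368402 − -0.047720 = -3.293407
step 1→2:
  ẍ = (ẋ'−ẋ)/dt = (-0.973421789−-1.067318723)/0.038315 = 2.450657
  θ̈ = (θ̇'−θ̇)/dt = (-1.489563787−-1.206352150)/0.038315 = -7.391665
  sinθ=-0.199683, cosθ=0.979860
  F = (M+m)·ẍ + m·l·cosθ·θ̈ − m·l·sinθ·θ̇² = 3.418204 + -1.392109 − -0.055854 = 2.081949
step 2→3:
  ẍ = (ẋ'−ẋ)/dt = (-1.195533739−-0.973421789)/0.038315 = -5.796997
  θ̈ = (θ̇'−θ̇)/dt = (-1.280428223−-1.489563787)/0.038315 = 5.458321
  sinθ=-0.244744, cosθ=0.969588
  F = (M+m)·ẍ + m·l·cosθ·θ̈ − m·l·sinθ·θ̇² = -8.085716 + 1.017215 − -0.104375 = -6.964125
step 3→4:
  ẍ = (ẋ'−ẋ)/dt = (-1.481041250−-1.195533739)/0.038315 = -7.451586
  θ̈ = (θ̇'−θ̇)/dt = (-1.009597846−-1.280428223)/0.038315 = 7.068521
  sinθ=-0.299653, cosθ=0.954048
  F = (M+m)·ẍ + m·l·cosθ·θ̈ − m·l·sinθ·θ̇² = -10.393554 + 1.296181 − -0.094427 = -9.002946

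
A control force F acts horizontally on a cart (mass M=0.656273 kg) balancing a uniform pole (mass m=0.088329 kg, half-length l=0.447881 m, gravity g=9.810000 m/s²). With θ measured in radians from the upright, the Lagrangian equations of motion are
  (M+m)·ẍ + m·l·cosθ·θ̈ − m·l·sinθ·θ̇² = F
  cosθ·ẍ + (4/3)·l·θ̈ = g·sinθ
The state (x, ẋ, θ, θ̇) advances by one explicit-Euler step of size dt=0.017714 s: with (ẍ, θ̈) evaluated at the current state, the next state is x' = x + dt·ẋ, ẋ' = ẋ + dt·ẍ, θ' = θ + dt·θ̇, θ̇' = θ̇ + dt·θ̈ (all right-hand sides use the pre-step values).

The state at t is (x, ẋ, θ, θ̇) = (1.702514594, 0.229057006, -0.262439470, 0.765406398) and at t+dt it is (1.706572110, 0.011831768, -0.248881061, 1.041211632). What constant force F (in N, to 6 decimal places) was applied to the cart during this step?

ẍ = (ẋ'−ẋ)/dt = (0.011831768−0.229057006)/0.017714 = -12.262913
θ̈ = (θ̇'−θ̇)/dt = (1.041211632−0.765406398)/0.017714 = 15.569901
sinθ=-0.259437, cosθ=0.965760
F = (M+m)·ẍ + m·l·cosθ·θ̈ − m·l·sinθ·θ̇² = -9.130989 + 0.594869 − -0.006013 = -8.530108

F = -8.530108 N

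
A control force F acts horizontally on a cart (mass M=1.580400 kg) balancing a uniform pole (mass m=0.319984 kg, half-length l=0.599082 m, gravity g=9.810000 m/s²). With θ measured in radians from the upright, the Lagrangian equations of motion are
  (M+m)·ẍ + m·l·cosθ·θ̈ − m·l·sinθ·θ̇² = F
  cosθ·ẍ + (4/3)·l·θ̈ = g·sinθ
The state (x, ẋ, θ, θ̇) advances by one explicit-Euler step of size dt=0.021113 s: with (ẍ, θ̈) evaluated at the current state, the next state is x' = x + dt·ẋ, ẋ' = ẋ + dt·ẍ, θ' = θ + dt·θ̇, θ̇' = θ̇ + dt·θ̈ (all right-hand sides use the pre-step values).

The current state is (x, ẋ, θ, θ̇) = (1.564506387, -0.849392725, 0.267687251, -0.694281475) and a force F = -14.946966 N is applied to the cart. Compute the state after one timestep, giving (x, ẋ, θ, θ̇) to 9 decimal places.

sinθ=0.264501765, cosθ=0.964385201
temp = (F + m·l·θ̇²·sinθ)/(M+m) = (-14.946966 + 0.024440735)/1.900384 = -7.852373660
θ̈ = (g·sinθ − cosθ·temp)/(l·(4/3 − m·cos²θ/(M+m))) = 14.422757253
ẍ = temp − m·l·θ̈·cosθ/(M+m) = -9.255419951
Euler: x'=1.564506387+0.021113·-0.849392725=1.546573158, ẋ'=-0.849392725+0.021113·-9.255419951=-1.044802406
       θ'=0.267687251+0.021113·-0.694281475=0.253028886, θ̇'=-0.694281475+0.021113·14.422757253=-0.389773801

(1.546573158, -1.044802406, 0.253028886, -0.389773801)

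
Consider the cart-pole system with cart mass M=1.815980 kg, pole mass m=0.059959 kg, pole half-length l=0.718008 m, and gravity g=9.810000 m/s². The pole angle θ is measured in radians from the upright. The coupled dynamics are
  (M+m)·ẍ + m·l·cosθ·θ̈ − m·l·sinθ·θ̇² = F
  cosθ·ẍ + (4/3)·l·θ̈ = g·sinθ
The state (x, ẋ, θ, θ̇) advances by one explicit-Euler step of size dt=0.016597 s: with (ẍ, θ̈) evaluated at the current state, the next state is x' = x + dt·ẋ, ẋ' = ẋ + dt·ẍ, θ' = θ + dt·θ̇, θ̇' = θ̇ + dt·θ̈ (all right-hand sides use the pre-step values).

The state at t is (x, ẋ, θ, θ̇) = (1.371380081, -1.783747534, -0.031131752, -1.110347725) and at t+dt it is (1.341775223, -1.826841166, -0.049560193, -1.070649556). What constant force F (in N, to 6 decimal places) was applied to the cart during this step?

ẍ = (ẋ'−ẋ)/dt = (-1.826841166−-1.783747534)/0.016597 = -2.596471
θ̈ = (θ̇'−θ̇)/dt = (-1.070649556−-1.110347725)/0.016597 = 2.391888
sinθ=-0.031127, cosθ=0.999515
F = (M+m)·ẍ + m·l·cosθ·θ̈ − m·l·sinθ·θ̇² = -4.870821 + 0.102923 − -0.001652 = -4.766246

F = -4.766246 N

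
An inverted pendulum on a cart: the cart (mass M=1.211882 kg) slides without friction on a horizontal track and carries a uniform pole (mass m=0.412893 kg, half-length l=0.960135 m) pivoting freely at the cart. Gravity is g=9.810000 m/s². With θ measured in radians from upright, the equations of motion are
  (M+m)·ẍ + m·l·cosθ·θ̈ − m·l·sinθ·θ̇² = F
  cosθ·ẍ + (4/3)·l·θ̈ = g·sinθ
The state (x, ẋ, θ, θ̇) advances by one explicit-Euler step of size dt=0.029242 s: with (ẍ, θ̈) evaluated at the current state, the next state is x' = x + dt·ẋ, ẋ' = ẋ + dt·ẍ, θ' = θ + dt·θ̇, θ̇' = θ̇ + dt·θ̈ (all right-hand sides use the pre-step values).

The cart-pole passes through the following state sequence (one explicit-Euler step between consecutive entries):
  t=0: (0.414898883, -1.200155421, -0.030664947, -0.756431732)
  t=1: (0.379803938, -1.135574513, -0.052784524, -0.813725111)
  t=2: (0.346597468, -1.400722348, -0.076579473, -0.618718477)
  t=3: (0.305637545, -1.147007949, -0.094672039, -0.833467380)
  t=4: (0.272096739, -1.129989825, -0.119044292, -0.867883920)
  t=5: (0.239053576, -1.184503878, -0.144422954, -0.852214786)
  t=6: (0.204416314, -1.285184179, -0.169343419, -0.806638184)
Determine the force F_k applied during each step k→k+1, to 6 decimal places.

step 0→1:
  ẍ = (ẋ'−ẋ)/dt = (-1.135574513−-1.200155421)/0.029242 = 2.208498
  θ̈ = (θ̇'−θ̇)/dt = (-0.813725111−-0.756431732)/0.029242 = -1.959284
  sinθ=-0.030660, cosθ=0.999530
  F = (M+m)·ẍ + m·l·cosθ·θ̈ − m·l·sinθ·θ̇² = 3.588313 + -0.776360 − -0.006955 = 2.818908
step 1→2:
  ẍ = (ẋ'−ẋ)/dt = (-1.400722348−-1.135574513)/0.029242 = -9.067363
  θ̈ = (θ̇'−θ̇)/dt = (-0.618718477−-0.813725111)/0.029242 = 6.668717
  sinθ=-0.052760, cosθ=0.998607
  F = (M+m)·ẍ + m·l·cosθ·θ̈ − m·l·sinθ·θ̇² = -14.732425 + 2.640018 − -0.013849 = -12.078558
step 2→3:
  ẍ = (ẋ'−ẋ)/dt = (-1.147007949−-1.400722348)/0.029242 = 8.676370
  θ̈ = (θ̇'−θ̇)/dt = (-0.833467380−-0.618718477)/0.029242 = -7.343851
  sinθ=-0.076505, cosθ=0.997069
  F = (M+m)·ẍ + m·l·cosθ·θ̈ − m·l·sinθ·θ̇² = 14.097148 + -2.902813 − -0.011610 = 11.205946
step 3→4:
  ẍ = (ẋ'−ẋ)/dt = (-1.129989825−-1.147007949)/0.029242 = 0.581975
  θ̈ = (θ̇'−θ̇)/dt = (-0.867883920−-0.833467380)/0.029242 = -1.176956
  sinθ=-0.094531, cosθ=0.995522
  F = (M+m)·ẍ + m·l·cosθ·θ̈ − m·l·sinθ·θ̇² = 0.945579 + -0.464495 − -0.026033 = 0.507117
step 4→5:
  ẍ = (ẋ'−ẋ)/dt = (-1.184503878−-1.129989825)/0.029242 = -1.864238
  θ̈ = (θ̇'−θ̇)/dt = (-0.852214786−-0.867883920)/0.029242 = 0.535843
  sinθ=-0.118763, cosθ=0.992923
  F = (M+m)·ẍ + m·l·cosθ·θ̈ − m·l·sinθ·θ̇² = -3.028968 + 0.210923 − -0.035463 = -2.782582
step 5→6:
  ẍ = (ẋ'−ẋ)/dt = (-1.285184179−-1.184503878)/0.029242 = -3.443003
  θ̈ = (θ̇'−θ̇)/dt = (-0.806638184−-0.852214786)/0.029242 = 1.558601
  sinθ=-0.143921, cosθ=0.989589
  F = (M+m)·ẍ + m·l·cosθ·θ̈ − m·l·sinθ·θ̇² = -5.594106 + 0.611448 − -0.041437 = -4.941220

F_0 = 2.818908 N
F_1 = -12.078558 N
F_2 = 11.205946 N
F_3 = 0.507117 N
F_4 = -2.782582 N
F_5 = -4.941220 N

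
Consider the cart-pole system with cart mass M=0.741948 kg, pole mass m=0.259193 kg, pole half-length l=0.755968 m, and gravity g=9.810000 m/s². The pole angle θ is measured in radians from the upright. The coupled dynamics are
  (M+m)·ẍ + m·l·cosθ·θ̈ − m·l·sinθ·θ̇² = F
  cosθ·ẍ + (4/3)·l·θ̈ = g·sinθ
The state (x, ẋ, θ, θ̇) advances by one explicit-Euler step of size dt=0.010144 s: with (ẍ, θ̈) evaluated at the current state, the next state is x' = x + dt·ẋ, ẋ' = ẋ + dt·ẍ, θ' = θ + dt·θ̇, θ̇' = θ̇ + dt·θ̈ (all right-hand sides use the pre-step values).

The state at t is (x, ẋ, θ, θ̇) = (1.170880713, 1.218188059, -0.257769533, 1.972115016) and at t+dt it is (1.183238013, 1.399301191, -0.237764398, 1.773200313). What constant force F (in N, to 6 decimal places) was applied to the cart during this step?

ẍ = (ẋ'−ẋ)/dt = (1.399301191−1.218188059)/0.010144 = 17.854213
θ̈ = (θ̇'−θ̇)/dt = (1.773200313−1.972115016)/0.010144 = -19.609099
sinθ=-0.254924, cosθ=0.966961
F = (M+m)·ẍ + m·l·cosθ·θ̈ − m·l·sinθ·θ̇² = 17.874584 + -3.715295 − -0.194269 = 14.353558

F = 14.353558 N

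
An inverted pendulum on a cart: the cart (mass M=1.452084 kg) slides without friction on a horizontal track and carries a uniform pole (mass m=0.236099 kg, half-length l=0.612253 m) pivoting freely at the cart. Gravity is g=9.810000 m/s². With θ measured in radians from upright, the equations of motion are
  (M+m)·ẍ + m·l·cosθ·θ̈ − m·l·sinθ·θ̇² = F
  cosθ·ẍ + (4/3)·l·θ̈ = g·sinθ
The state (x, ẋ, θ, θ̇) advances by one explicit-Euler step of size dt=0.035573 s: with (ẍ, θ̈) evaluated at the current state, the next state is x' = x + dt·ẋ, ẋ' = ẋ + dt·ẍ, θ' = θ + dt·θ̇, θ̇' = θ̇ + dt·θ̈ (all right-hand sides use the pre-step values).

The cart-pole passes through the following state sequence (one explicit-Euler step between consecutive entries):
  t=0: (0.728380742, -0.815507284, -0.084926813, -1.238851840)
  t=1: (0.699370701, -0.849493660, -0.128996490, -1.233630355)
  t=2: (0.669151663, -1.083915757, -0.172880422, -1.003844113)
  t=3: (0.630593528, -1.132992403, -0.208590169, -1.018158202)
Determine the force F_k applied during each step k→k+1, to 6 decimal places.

step 0→1:
  ẍ = (ẋ'−ẋ)/dt = (-0.849493660−-0.815507284)/0.035573 = -0.955398
  θ̈ = (θ̇'−θ̇)/dt = (-1.233630355−-1.238851840)/0.035573 = 0.146782
  sinθ=-0.084825, cosθ=0.996396
  F = (M+m)·ẍ + m·l·cosθ·θ̈ − m·l·sinθ·θ̇² = -1.612887 + 0.021141 − -0.018819 = -1.572927
step 1→2:
  ẍ = (ẋ'−ẋ)/dt = (-1.083915757−-0.849493660)/0.035573 = -6.589888
  θ̈ = (θ̇'−θ̇)/dt = (-1.003844113−-1.233630355)/0.035573 = 6.459569
  sinθ=-0.128639, cosθ=0.991691
  F = (M+m)·ẍ + m·l·cosθ·θ̈ − m·l·sinθ·θ̇² = -11.124937 + 0.925988 − -0.028299 = -10.170651
step 2→3:
  ẍ = (ẋ'−ẋ)/dt = (-1.132992403−-1.083915757)/0.035573 = -1.379604
  θ̈ = (θ̇'−θ̇)/dt = (-1.018158202−-1.003844113)/0.035573 = -0.402386
  sinθ=-0.172021, cosθ=0.985093
  F = (M+m)·ẍ + m·l·cosθ·θ̈ − m·l·sinθ·θ̇² = -2.329024 + -0.057299 − -0.025058 = -2.361265

F_0 = -1.572927 N
F_1 = -10.170651 N
F_2 = -2.361265 N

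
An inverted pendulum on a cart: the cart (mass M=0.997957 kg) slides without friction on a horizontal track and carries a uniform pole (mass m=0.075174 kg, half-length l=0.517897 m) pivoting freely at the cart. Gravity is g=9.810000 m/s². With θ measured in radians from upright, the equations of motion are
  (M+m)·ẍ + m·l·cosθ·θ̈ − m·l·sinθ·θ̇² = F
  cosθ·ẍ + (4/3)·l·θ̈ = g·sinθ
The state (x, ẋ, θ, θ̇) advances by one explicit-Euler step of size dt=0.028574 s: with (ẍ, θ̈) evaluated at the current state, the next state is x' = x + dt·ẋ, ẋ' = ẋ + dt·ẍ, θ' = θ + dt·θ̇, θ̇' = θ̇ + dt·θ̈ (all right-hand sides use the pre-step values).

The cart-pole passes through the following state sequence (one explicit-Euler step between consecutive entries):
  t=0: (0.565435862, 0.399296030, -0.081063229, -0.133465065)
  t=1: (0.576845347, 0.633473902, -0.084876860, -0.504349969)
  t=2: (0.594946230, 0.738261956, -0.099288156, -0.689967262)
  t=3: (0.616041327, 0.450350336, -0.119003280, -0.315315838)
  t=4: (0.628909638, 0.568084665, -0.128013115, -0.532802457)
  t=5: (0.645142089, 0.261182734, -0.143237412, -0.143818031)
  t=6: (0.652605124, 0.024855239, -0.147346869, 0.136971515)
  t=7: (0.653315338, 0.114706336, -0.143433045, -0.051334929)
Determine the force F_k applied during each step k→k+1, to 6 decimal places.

F_0 = 8.291213 N
F_1 = 3.684286 N
F_2 = -10.303078 N
F_3 = 4.127882 N
F_4 = -10.999002 N
F_5 = -8.496788 N
F_6 = 3.120784 N

step 0→1:
  ẍ = (ẋ'−ẋ)/dt = (0.633473902−0.399296030)/0.028574 = 8.195488
  θ̈ = (θ̇'−θ̇)/dt = (-0.504349969−-0.133465065)/0.028574 = -12.979803
  sinθ=-0.080974, cosθ=0.996716
  F = (M+m)·ẍ + m·l·cosθ·θ̈ − m·l·sinθ·θ̇² = 8.794832 + -0.503675 − -0.000056 = 8.291213
step 1→2:
  ẍ = (ẋ'−ẋ)/dt = (0.738261956−0.633473902)/0.028574 = 3.667252
  θ̈ = (θ̇'−θ̇)/dt = (-0.689967262−-0.504349969)/0.028574 = -6.496021
  sinθ=-0.084775, cosθ=0.996400
  F = (M+m)·ẍ + m·l·cosθ·θ̈ − m·l·sinθ·θ̇² = 3.935442 + -0.251995 − -0.000840 = 3.684286
step 2→3:
  ẍ = (ẋ'−ẋ)/dt = (0.450350336−0.738261956)/0.028574 = -10.076000
  θ̈ = (θ̇'−θ̇)/dt = (-0.315315838−-0.689967262)/0.028574 = 13.111620
  sinθ=-0.099125, cosθ=0.995075
  F = (M+m)·ẍ + m·l·cosθ·θ̈ − m·l·sinθ·θ̇² = -10.812868 + 0.507953 − -0.001837 = -10.303078
step 3→4:
  ẍ = (ẋ'−ẋ)/dt = (0.568084665−0.450350336)/0.028574 = 4.120331
  θ̈ = (θ̇'−θ̇)/dt = (-0.532802457−-0.315315838)/0.028574 = -7.611347
  sinθ=-0.118723, cosθ=0.992927
  F = (M+m)·ẍ + m·l·cosθ·θ̈ − m·l·sinθ·θ̇² = 4.421655 + -0.294232 − -0.000460 = 4.127882
step 4→5:
  ẍ = (ẋ'−ẋ)/dt = (0.261182734−0.568084665)/0.028574 = -10.740601
  θ̈ = (θ̇'−θ̇)/dt = (-0.143818031−-0.532802457)/0.028574 = 13.613230
  sinθ=-0.127664, cosθ=0.991818
  F = (M+m)·ẍ + m·l·cosθ·θ̈ − m·l·sinθ·θ̇² = -11.526072 + 0.525659 − -0.001411 = -10.999002
step 5→6:
  ẍ = (ẋ'−ẋ)/dt = (0.024855239−0.261182734)/0.028574 = -8.270718
  θ̈ = (θ̇'−θ̇)/dt = (0.136971515−-0.143818031)/0.028574 = 9.826750
  sinθ=-0.142748, cosθ=0.989759
  F = (M+m)·ẍ + m·l·cosθ·θ̈ − m·l·sinθ·θ̇² = -8.875564 + 0.378661 − -0.000115 = -8.496788
step 6→7:
  ẍ = (ẋ'−ẋ)/dt = (0.114706336−0.024855239)/0.028574 = 3.144505
  θ̈ = (θ̇'−θ̇)/dt = (-0.051334929−0.136971515)/0.028574 = -6.590132
  sinθ=-0.146814, cosθ=0.989164
  F = (M+m)·ẍ + m·l·cosθ·θ̈ − m·l·sinθ·θ̇² = 3.374466 + -0.253789 − -0.000107 = 3.120784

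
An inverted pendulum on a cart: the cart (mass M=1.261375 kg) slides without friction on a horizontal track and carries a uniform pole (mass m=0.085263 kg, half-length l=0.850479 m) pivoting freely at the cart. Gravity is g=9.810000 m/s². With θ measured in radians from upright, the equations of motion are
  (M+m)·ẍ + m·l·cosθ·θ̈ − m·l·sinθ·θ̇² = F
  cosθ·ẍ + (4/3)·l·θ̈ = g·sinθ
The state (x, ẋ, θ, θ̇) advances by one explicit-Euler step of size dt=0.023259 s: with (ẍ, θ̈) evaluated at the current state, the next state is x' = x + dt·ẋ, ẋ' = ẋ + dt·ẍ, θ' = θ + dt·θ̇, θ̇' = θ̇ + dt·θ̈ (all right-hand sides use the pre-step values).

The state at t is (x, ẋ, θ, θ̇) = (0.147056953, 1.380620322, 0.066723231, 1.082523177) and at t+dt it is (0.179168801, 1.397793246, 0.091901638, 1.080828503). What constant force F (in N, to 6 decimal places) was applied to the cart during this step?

ẍ = (ẋ'−ẋ)/dt = (1.397793246−1.380620322)/0.023259 = 0.738335
θ̈ = (θ̇'−θ̇)/dt = (1.080828503−1.082523177)/0.023259 = -0.072861
sinθ=0.066674, cosθ=0.997775
F = (M+m)·ẍ + m·l·cosθ·θ̈ − m·l·sinθ·θ̇² = 0.994269 + -0.005272 − 0.005666 = 0.983332

F = 0.983332 N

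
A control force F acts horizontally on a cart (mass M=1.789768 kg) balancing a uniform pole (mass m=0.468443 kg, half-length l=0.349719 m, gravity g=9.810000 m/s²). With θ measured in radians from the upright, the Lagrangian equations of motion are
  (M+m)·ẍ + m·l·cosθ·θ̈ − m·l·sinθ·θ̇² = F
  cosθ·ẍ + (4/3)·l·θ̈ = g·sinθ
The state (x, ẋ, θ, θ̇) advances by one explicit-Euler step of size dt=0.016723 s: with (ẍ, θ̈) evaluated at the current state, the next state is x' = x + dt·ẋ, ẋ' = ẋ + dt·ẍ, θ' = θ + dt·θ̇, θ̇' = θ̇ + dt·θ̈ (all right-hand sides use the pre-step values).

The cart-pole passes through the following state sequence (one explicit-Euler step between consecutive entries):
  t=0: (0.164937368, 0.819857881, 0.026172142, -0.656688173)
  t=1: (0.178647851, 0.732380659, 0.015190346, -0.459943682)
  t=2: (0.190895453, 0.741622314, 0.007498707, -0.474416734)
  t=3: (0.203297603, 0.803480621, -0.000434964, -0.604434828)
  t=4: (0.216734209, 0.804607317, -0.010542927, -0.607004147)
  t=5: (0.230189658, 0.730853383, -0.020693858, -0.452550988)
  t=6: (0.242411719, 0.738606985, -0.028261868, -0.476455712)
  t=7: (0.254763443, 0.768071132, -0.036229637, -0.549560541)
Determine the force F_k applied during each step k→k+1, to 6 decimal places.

step 0→1:
  ẍ = (ẋ'−ẋ)/dt = (0.732380659−0.819857881)/0.016723 = -5.230953
  θ̈ = (θ̇'−θ̇)/dt = (-0.459943682−-0.656688173)/0.016723 = 11.764904
  sinθ=0.026169, cosθ=0.999658
  F = (M+m)·ẍ + m·l·cosθ·θ̈ − m·l·sinθ·θ̇² = -11.812595 + 1.926707 − 0.001849 = -9.887737
step 1→2:
  ẍ = (ẋ'−ẋ)/dt = (0.741622314−0.732380659)/0.016723 = 0.552631
  θ̈ = (θ̇'−θ̇)/dt = (-0.474416734−-0.459943682)/0.016723 = -0.865458
  sinθ=0.015190, cosθ=0.999885
  F = (M+m)·ẍ + m·l·cosθ·θ̈ − m·l·sinθ·θ̇² = 1.247958 + -0.141766 − 0.000526 = 1.105666
step 2→3:
  ẍ = (ẋ'−ẋ)/dt = (0.803480621−0.741622314)/0.016723 = 3.698996
  θ̈ = (θ̇'−θ̇)/dt = (-0.604434828−-0.474416734)/0.016723 = -7.774807
  sinθ=0.007499, cosθ=0.999972
  F = (M+m)·ẍ + m·l·cosθ·θ̈ − m·l·sinθ·θ̇² = 8.353113 + -1.273660 − 0.000276 = 7.079177
step 3→4:
  ẍ = (ẋ'−ẋ)/dt = (0.804607317−0.803480621)/0.016723 = 0.067374
  θ̈ = (θ̇'−θ̇)/dt = (-0.607004147−-0.604434828)/0.016723 = -0.153640
  sinθ=-0.000435, cosθ=1.000000
  F = (M+m)·ẍ + m·l·cosθ·θ̈ − m·l·sinθ·θ̇² = 0.152145 + -0.025170 − -0.000026 = 0.127001
step 4→5:
  ẍ = (ẋ'−ẋ)/dt = (0.730853383−0.804607317)/0.016723 = -4.410329
  θ̈ = (θ̇'−θ̇)/dt = (-0.452550988−-0.607004147)/0.016723 = 9.235972
  sinθ=-0.010543, cosθ=0.999944
  F = (M+m)·ẍ + m·l·cosθ·θ̈ − m·l·sinθ·θ̇² = -9.959454 + 1.512984 − -0.000636 = -8.445833
step 5→6:
  ẍ = (ẋ'−ẋ)/dt = (0.738606985−0.730853383)/0.016723 = 0.463649
  θ̈ = (θ̇'−θ̇)/dt = (-0.476455712−-0.452550988)/0.016723 = -1.429452
  sinθ=-0.020692, cosθ=0.999786
  F = (M+m)·ẍ + m·l·cosθ·θ̈ − m·l·sinθ·θ̇² = 1.047017 + -0.234128 − -0.000694 = 0.813584
step 6→7:
  ẍ = (ẋ'−ẋ)/dt = (0.768071132−0.738606985)/0.016723 = 1.761894
  θ̈ = (θ̇'−θ̇)/dt = (-0.549560541−-0.476455712)/0.016723 = -4.371514
  sinθ=-0.028258, cosθ=0.999601
  F = (M+m)·ẍ + m·l·cosθ·θ̈ − m·l·sinθ·θ̇² = 3.978727 + -0.715870 − -0.001051 = 3.263908

F_0 = -9.887737 N
F_1 = 1.105666 N
F_2 = 7.079177 N
F_3 = 0.127001 N
F_4 = -8.445833 N
F_5 = 0.813584 N
F_6 = 3.263908 N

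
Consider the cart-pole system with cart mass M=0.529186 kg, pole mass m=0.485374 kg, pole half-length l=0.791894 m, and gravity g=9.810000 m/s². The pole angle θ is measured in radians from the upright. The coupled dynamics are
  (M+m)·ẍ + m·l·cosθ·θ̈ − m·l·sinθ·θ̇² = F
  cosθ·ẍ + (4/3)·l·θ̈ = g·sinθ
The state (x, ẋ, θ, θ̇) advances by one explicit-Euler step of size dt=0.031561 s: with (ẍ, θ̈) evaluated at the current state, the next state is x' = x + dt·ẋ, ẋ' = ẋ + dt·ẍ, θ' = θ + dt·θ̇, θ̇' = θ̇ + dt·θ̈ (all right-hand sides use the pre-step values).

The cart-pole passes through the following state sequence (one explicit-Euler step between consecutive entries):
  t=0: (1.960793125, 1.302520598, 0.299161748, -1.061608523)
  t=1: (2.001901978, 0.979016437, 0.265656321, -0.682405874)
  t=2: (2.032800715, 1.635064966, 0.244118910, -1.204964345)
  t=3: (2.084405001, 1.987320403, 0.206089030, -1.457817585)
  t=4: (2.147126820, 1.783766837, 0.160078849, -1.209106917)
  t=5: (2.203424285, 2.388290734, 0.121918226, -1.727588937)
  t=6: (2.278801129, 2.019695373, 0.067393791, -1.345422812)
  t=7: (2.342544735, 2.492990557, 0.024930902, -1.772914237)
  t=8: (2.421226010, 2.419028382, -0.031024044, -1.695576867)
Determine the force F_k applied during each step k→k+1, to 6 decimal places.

step 0→1:
  ẍ = (ẋ'−ẋ)/dt = (0.979016437−1.302520598)/0.031561 = -10.250124
  θ̈ = (θ̇'−θ̇)/dt = (-0.682405874−-1.061608523)/0.031561 = 12.014912
  sinθ=0.294719, cosθ=0.955584
  F = (M+m)·ẍ + m·l·cosθ·θ̈ − m·l·sinθ·θ̇² = -10.399366 + 4.412990 − 0.127668 = -6.114043
step 1→2:
  ẍ = (ẋ'−ẋ)/dt = (1.635064966−0.979016437)/0.031561 = 20.786684
  θ̈ = (θ̇'−θ̇)/dt = (-1.204964345−-0.682405874)/0.031561 = -16.557095
  sinθ=0.262543, cosθ=0.964920
  F = (M+m)·ẍ + m·l·cosθ·θ̈ − m·l·sinθ·θ̇² = 21.089338 + -6.140718 − 0.046993 = 14.901627
step 2→3:
  ẍ = (ẋ'−ẋ)/dt = (1.987320403−1.635064966)/0.031561 = 11.161099
  θ̈ = (θ̇'−θ̇)/dt = (-1.457817585−-1.204964345)/0.031561 = -8.011573
  sinθ=0.241701, cosθ=0.970351
  F = (M+m)·ẍ + m·l·cosθ·θ̈ − m·l·sinθ·θ̇² = 11.323604 + -2.988065 − 0.134887 = 8.200652
step 3→4:
  ẍ = (ẋ'−ẋ)/dt = (1.783766837−1.987320403)/0.031561 = -6.449528
  θ̈ = (θ̇'−θ̇)/dt = (-1.209106917−-1.457817585)/0.031561 = 7.880316
  sinθ=0.204633, cosθ=0.978839
  F = (M+m)·ẍ + m·l·cosθ·θ̈ − m·l·sinθ·θ̇² = -6.543434 + 2.964820 − 0.167158 = -3.745771
step 4→5:
  ẍ = (ẋ'−ẋ)/dt = (2.388290734−1.783766837)/0.031561 = 19.154143
  θ̈ = (θ̇'−θ̇)/dt = (-1.727588937−-1.209106917)/0.031561 = -16.427934
  sinθ=0.159396, cosθ=0.987215
  F = (M+m)·ẍ + m·l·cosθ·θ̈ − m·l·sinθ·θ̇² = 19.433027 + -6.233588 − 0.089568 = 13.109871
step 5→6:
  ẍ = (ẋ'−ẋ)/dt = (2.019695373−2.388290734)/0.031561 = -11.678824
  θ̈ = (θ̇'−θ̇)/dt = (-1.345422812−-1.727588937)/0.031561 = 12.108809
  sinθ=0.121616, cosθ=0.992577
  F = (M+m)·ẍ + m·l·cosθ·θ̈ − m·l·sinθ·θ̇² = -11.848868 + 4.619652 − 0.139514 = -7.368729
step 6→7:
  ẍ = (ẋ'−ẋ)/dt = (2.492990557−2.019695373)/0.031561 = 14.996204
  θ̈ = (θ̇'−θ̇)/dt = (-1.772914237−-1.345422812)/0.031561 = -13.544927
  sinθ=0.067343, cosθ=0.997730
  F = (M+m)·ẍ + m·l·cosθ·θ̈ − m·l·sinθ·θ̇² = 15.214548 + -5.194374 − 0.046855 = 9.973320
step 7→8:
  ẍ = (ẋ'−ẋ)/dt = (2.419028382−2.492990557)/0.031561 = -2.343467
  θ̈ = (θ̇'−θ̇)/dt = (-1.695576867−-1.772914237)/0.031561 = 2.450409
  sinθ=0.024928, cosθ=0.999689
  F = (M+m)·ẍ + m·l·cosθ·θ̈ − m·l·sinθ·θ̇² = -2.377588 + 0.941558 − 0.030117 = -1.466147

F_0 = -6.114043 N
F_1 = 14.901627 N
F_2 = 8.200652 N
F_3 = -3.745771 N
F_4 = 13.109871 N
F_5 = -7.368729 N
F_6 = 9.973320 N
F_7 = -1.466147 N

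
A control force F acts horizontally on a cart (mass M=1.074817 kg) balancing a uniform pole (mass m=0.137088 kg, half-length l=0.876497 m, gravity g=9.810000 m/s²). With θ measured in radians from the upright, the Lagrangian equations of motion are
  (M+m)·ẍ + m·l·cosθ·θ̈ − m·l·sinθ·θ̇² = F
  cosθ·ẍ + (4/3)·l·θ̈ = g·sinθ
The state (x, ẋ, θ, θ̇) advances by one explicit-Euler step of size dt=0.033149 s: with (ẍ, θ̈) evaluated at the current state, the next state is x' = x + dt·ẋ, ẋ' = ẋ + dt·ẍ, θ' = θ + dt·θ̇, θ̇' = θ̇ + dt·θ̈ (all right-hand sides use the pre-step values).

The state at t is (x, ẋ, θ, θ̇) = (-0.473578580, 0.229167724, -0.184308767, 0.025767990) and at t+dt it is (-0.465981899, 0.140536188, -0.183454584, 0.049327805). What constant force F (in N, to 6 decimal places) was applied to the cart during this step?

ẍ = (ẋ'−ẋ)/dt = (0.140536188−0.229167724)/0.033149 = -2.673732
θ̈ = (θ̇'−θ̇)/dt = (0.049327805−0.025767990)/0.033149 = 0.710725
sinθ=-0.183267, cosθ=0.983063
F = (M+m)·ẍ + m·l·cosθ·θ̈ − m·l·sinθ·θ̇² = -3.240309 + 0.083952 − -0.000015 = -3.156342

F = -3.156342 N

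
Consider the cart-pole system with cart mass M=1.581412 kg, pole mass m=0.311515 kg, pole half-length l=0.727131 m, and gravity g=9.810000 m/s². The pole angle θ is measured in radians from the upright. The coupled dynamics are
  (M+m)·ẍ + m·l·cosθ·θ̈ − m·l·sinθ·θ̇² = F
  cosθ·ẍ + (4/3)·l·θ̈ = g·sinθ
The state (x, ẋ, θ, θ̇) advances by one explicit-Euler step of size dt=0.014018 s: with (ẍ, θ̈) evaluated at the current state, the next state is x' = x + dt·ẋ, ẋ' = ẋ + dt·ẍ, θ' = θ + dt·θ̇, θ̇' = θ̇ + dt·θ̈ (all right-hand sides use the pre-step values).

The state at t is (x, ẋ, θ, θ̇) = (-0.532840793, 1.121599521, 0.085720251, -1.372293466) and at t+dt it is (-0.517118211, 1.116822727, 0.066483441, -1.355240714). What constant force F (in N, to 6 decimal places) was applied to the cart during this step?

F = -0.407019 N

ẍ = (ẋ'−ẋ)/dt = (1.116822727−1.121599521)/0.014018 = -0.340761
θ̈ = (θ̇'−θ̇)/dt = (-1.355240714−-1.372293466)/0.014018 = 1.216490
sinθ=0.085615, cosθ=0.996328
F = (M+m)·ẍ + m·l·cosθ·θ̈ − m·l·sinθ·θ̇² = -0.645036 + 0.274538 − 0.036521 = -0.407019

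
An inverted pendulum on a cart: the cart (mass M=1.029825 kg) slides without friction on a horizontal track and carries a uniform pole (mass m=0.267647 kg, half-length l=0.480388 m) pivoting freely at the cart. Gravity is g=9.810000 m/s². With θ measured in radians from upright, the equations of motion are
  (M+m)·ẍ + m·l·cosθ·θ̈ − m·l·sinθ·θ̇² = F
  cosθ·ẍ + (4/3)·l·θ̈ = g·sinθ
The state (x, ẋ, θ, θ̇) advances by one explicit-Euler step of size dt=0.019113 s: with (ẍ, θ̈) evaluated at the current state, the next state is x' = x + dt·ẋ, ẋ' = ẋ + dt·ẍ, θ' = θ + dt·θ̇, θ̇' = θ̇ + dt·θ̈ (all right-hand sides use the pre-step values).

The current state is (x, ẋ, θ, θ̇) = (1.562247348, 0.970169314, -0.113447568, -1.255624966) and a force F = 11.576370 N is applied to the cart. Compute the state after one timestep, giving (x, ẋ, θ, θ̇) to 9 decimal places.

sinθ=-0.113204373, cosθ=0.993571724
temp = (F + m·l·θ̇²·sinθ)/(M+m) = (11.576370 + -0.022947618)/1.297472 = 8.904563938
θ̈ = (g·sinθ − cosθ·temp)/(l·(4/3 − m·cos²θ/(M+m))) = -18.349032060
ẍ = temp − m·l·θ̈·cosθ/(M+m) = 10.711192694
Euler: x'=1.562247348+0.019113·0.970169314=1.580790194, ẋ'=0.970169314+0.019113·10.711192694=1.174892340
       θ'=-0.113447568+0.019113·-1.255624966=-0.137446328, θ̇'=-1.255624966+0.019113·-18.349032060=-1.606330016

(1.580790194, 1.174892340, -0.137446328, -1.606330016)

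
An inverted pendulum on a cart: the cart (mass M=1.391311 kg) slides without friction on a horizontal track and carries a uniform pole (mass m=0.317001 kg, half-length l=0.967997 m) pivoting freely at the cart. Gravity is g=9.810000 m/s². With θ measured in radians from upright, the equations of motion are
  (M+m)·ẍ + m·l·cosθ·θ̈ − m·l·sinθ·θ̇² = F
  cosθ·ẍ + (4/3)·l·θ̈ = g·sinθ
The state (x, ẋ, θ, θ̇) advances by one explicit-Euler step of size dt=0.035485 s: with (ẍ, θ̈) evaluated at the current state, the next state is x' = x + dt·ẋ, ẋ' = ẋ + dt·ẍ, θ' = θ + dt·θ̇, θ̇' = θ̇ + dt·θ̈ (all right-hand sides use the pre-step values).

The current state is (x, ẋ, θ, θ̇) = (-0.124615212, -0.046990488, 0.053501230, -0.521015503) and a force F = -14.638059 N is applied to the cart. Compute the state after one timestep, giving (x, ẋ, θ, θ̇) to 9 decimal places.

(-0.126282669, -0.402943648, 0.035012995, -0.231196042)

sinθ=0.053475710, cosθ=0.998569151
temp = (F + m·l·θ̇²·sinθ)/(M+m) = (-14.638059 + 0.004454434)/1.708312 = -8.566119401
θ̈ = (g·sinθ − cosθ·temp)/(l·(4/3 − m·cos²θ/(M+m))) = 8.167379492
ẍ = temp − m·l·θ̈·cosθ/(M+m) = -10.031088055
Euler: x'=-0.124615212+0.035485·-0.046990488=-0.126282669, ẋ'=-0.046990488+0.035485·-10.031088055=-0.402943648
       θ'=0.053501230+0.035485·-0.521015503=0.035012995, θ̇'=-0.521015503+0.035485·8.167379492=-0.231196042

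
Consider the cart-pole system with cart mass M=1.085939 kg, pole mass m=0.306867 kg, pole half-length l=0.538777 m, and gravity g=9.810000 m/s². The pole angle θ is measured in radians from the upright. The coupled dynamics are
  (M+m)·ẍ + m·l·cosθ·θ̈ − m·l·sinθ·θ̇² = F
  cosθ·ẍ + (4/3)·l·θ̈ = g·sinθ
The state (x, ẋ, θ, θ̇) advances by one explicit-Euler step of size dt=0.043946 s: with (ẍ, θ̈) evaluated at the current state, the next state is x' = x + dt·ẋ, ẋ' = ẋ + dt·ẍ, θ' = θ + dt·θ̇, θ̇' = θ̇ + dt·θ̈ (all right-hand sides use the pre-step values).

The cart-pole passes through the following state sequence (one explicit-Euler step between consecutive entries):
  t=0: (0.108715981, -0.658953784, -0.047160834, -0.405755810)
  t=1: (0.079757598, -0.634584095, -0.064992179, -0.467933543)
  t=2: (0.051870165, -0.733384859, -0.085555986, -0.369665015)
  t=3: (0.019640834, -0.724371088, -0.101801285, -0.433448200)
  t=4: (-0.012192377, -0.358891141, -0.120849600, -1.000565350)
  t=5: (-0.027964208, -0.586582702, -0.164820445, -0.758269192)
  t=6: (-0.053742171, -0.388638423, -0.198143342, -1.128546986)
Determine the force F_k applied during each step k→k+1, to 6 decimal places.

F_0 = 0.539982 N
F_1 = -2.760075 N
F_2 = 0.048523 N
F_3 = 9.463972 N
F_4 = -6.291492 N
F_5 = 4.914986 N

step 0→1:
  ẍ = (ẋ'−ẋ)/dt = (-0.634584095−-0.658953784)/0.043946 = 0.554537
  θ̈ = (θ̇'−θ̇)/dt = (-0.467933543−-0.405755810)/0.043946 = -1.414867
  sinθ=-0.047143, cosθ=0.998888
  F = (M+m)·ẍ + m·l·cosθ·θ̈ − m·l·sinθ·θ̇² = 0.772363 + -0.233664 − -0.001283 = 0.539982
step 1→2:
  ẍ = (ẋ'−ẋ)/dt = (-0.733384859−-0.634584095)/0.043946 = -2.248231
  θ̈ = (θ̇'−θ̇)/dt = (-0.369665015−-0.467933543)/0.043946 = 2.236120
  sinθ=-0.064946, cosθ=0.997889
  F = (M+m)·ẍ + m·l·cosθ·θ̈ − m·l·sinθ·θ̇² = -3.131350 + 0.368924 − -0.002351 = -2.760075
step 2→3:
  ẍ = (ẋ'−ẋ)/dt = (-0.724371088−-0.733384859)/0.043946 = 0.205110
  θ̈ = (θ̇'−θ̇)/dt = (-0.433448200−-0.369665015)/0.043946 = -1.451399
  sinθ=-0.085452, cosθ=0.996342
  F = (M+m)·ẍ + m·l·cosθ·θ̈ − m·l·sinθ·θ̇² = 0.285679 + -0.239086 − -0.001931 = 0.048523
step 3→4:
  ẍ = (ẋ'−ẋ)/dt = (-0.358891141−-0.724371088)/0.043946 = 8.316569
  θ̈ = (θ̇'−θ̇)/dt = (-1.000565350−-0.433448200)/0.043946 = -12.904864
  sinθ=-0.101626, cosθ=0.994823
  F = (M+m)·ẍ + m·l·cosθ·θ̈ − m·l·sinθ·θ̇² = 11.583367 + -2.122552 − -0.003157 = 9.463972
step 4→5:
  ẍ = (ẋ'−ẋ)/dt = (-0.586582702−-0.358891141)/0.043946 = -5.181167
  θ̈ = (θ̇'−θ̇)/dt = (-0.758269192−-1.000565350)/0.043946 = 5.513497
  sinθ=-0.120556, cosθ=0.992707
  F = (M+m)·ẍ + m·l·cosθ·θ̈ − m·l·sinθ·θ̇² = -7.216360 + 0.904914 − -0.019954 = -6.291492
step 5→6:
  ẍ = (ẋ'−ẋ)/dt = (-0.388638423−-0.586582702)/0.043946 = 4.504262
  θ̈ = (θ̇'−θ̇)/dt = (-1.128546986−-0.758269192)/0.043946 = -8.425745
  sinθ=-0.164075, cosθ=0.986448
  F = (M+m)·ẍ + m·l·cosθ·θ̈ − m·l·sinθ·θ̇² = 6.273563 + -1.374174 − -0.015597 = 4.914986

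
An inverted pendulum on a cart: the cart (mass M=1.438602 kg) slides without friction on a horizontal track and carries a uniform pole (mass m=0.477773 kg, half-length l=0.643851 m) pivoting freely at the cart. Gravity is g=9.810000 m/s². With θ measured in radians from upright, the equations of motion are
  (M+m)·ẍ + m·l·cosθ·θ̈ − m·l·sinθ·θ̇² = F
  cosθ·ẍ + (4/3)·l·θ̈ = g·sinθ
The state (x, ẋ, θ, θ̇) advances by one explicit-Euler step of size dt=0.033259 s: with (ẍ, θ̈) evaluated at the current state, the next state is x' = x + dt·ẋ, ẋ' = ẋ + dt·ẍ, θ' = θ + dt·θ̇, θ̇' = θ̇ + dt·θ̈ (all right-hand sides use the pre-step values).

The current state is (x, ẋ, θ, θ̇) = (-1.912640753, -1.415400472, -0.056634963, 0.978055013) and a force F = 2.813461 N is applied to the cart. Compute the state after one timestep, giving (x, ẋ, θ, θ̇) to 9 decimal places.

sinθ=-0.056604692, cosθ=0.998396669
temp = (F + m·l·θ̇²·sinθ)/(M+m) = (2.813461 + -0.016656585)/1.916375 = 1.459424390
θ̈ = (g·sinθ − cosθ·temp)/(l·(4/3 − m·cos²θ/(M+m))) = -2.881148460
ẍ = temp − m·l·θ̈·cosθ/(M+m) = 1.921161990
Euler: x'=-1.912640753+0.033259·-1.415400472=-1.959715557, ẋ'=-1.415400472+0.033259·1.921161990=-1.351504545
       θ'=-0.056634963+0.033259·0.978055013=-0.024105831, θ̇'=0.978055013+0.033259·-2.881148460=0.882230896

(-1.959715557, -1.351504545, -0.024105831, 0.882230896)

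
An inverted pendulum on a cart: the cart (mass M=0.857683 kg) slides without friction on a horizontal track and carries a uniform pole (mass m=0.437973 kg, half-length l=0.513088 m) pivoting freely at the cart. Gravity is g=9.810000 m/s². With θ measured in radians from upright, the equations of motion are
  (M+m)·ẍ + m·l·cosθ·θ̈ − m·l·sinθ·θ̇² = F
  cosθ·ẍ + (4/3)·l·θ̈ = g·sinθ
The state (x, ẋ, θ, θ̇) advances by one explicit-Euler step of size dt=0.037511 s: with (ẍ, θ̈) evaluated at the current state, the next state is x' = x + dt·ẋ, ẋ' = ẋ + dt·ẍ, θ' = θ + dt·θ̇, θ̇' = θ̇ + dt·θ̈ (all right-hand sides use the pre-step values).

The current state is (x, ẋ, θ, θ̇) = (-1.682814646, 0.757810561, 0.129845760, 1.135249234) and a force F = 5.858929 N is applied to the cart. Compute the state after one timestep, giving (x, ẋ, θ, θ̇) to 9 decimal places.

sinθ=0.129481203, cosθ=0.991581877
temp = (F + m·l·θ̇²·sinθ)/(M+m) = (5.858929 + 0.037499749)/1.295656 = 4.550921501
θ̈ = (g·sinθ − cosθ·temp)/(l·(4/3 − m·cos²θ/(M+m))) = -6.313269404
ẍ = temp − m·l·θ̈·cosθ/(M+m) = 5.636677876
Euler: x'=-1.682814646+0.037511·0.757810561=-1.654388414, ẋ'=0.757810561+0.037511·5.636677876=0.969247985
       θ'=0.129845760+0.037511·1.135249234=0.172430094, θ̇'=1.135249234+0.037511·-6.313269404=0.898432185

(-1.654388414, 0.969247985, 0.172430094, 0.898432185)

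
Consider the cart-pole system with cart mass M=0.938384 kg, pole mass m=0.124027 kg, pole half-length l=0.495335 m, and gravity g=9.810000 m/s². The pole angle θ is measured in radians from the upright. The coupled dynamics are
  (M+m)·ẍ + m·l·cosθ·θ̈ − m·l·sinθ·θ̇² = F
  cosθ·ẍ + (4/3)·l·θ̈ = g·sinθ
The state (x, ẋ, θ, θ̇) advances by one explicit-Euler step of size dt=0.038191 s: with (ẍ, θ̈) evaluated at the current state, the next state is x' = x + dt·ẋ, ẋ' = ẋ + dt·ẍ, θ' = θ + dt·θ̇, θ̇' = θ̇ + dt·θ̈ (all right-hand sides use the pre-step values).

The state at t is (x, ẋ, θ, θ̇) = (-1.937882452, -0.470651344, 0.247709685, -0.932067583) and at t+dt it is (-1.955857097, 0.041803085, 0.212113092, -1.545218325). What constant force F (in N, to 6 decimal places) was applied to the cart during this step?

F = 13.286334 N

ẍ = (ẋ'−ẋ)/dt = (0.041803085−-0.470651344)/0.038191 = 13.418199
θ̈ = (θ̇'−θ̇)/dt = (-1.545218325−-0.932067583)/0.038191 = -16.054849
sinθ=0.245184, cosθ=0.969477
F = (M+m)·ẍ + m·l·cosθ·θ̈ − m·l·sinθ·θ̇² = 14.255642 + -0.956222 − 0.013086 = 13.286334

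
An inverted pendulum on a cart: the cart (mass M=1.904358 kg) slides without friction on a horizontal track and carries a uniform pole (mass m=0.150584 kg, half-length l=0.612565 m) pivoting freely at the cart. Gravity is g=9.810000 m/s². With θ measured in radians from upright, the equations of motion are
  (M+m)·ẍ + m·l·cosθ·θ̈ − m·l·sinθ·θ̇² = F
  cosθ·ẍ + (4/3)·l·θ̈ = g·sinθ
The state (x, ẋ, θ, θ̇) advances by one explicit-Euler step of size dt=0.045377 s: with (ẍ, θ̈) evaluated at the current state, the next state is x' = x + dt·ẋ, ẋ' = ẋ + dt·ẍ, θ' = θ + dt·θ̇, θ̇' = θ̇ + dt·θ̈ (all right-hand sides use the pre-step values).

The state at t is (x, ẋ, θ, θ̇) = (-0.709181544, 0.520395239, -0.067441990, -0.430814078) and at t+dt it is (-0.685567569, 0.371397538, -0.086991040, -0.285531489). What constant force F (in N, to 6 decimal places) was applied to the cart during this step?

F = -6.451694 N

ẍ = (ẋ'−ẋ)/dt = (0.371397538−0.520395239)/0.045377 = -3.283551
θ̈ = (θ̇'−θ̇)/dt = (-0.285531489−-0.430814078)/0.045377 = 3.201679
sinθ=-0.067391, cosθ=0.997727
F = (M+m)·ẍ + m·l·cosθ·θ̈ − m·l·sinθ·θ̇² = -6.747507 + 0.294659 − -0.001154 = -6.451694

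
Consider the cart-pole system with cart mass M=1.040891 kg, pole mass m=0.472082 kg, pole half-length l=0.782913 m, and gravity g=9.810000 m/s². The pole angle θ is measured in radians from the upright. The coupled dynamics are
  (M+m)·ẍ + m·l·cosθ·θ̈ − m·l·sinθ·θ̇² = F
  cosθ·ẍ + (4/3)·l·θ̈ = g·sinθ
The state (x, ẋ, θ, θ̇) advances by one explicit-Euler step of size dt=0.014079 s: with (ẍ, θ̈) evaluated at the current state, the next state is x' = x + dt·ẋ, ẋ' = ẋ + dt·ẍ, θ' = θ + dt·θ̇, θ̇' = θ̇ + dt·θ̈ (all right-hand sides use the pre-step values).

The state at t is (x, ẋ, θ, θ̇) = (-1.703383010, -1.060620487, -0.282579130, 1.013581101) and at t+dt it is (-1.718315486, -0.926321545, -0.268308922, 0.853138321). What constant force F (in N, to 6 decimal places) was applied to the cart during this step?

F = 10.493190 N

ẍ = (ẋ'−ẋ)/dt = (-0.926321545−-1.060620487)/0.014079 = 9.538955
θ̈ = (θ̇'−θ̇)/dt = (0.853138321−1.013581101)/0.014079 = -11.395893
sinθ=-0.278833, cosθ=0.960339
F = (M+m)·ẍ + m·l·cosθ·θ̈ − m·l·sinθ·θ̇² = 14.432181 + -4.044866 − -0.105875 = 10.493190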